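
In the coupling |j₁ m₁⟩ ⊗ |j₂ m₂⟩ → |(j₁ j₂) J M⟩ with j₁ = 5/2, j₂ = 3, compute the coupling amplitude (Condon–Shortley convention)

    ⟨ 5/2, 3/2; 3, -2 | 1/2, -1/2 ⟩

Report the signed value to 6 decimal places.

-0.487950  (= −√(5/21))

√[2·5!0!1!/7! · 4!1!1!5!0!1!] = √(960/7)
  +(−1)^1/∏(1,4,0,0,0,1)! = -1/24  (running -1/24)
⟨..|..⟩ = √(960/7)·(-1/24) = -0.487950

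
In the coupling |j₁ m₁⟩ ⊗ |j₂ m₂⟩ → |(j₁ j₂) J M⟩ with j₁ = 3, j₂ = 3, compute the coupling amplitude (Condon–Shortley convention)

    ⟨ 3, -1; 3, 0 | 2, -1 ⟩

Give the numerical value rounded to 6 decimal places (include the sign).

j₁+j₂−J=4  J+j₁−j₂=2  J−j₁+j₂=2  j₁+j₂+J+1=9
(j₁±m₁, j₂±m₂, J±M) = (2,4,3,3,1,3)
P² = 96/7
sum k=2..3:
  [2] +1/8 = 1/8
  [3] −1/12 = -1/12
S = 1/24
C² = P²·S² = 1/42 ; C = +0.154303

+0.154303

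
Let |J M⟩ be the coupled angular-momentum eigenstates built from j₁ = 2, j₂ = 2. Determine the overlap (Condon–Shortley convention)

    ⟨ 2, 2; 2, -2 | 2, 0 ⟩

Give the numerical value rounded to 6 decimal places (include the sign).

+√(2/7) = +0.534522

j₁+j₂−J=2  J+j₁−j₂=2  J−j₁+j₂=2  j₁+j₂+J+1=7
(j₁±m₁, j₂±m₂, J±M) = (4,0,0,4,2,2)
P² = 128/7
sum k=0..0:
  [0] +1/8 = 1/8
S = 1/8
C² = P²·S² = 2/7 ; C = +0.534522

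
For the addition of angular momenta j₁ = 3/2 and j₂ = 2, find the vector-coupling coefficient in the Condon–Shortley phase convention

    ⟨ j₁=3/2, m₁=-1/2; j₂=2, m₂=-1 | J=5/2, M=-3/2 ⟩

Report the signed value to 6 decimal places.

triangle: 1!×2!×3!/7! = 12/5040
(j±m)!: 1!×2!×1!×3!×1!×4! = 288
prefactor² = (2J+1)×Δ×N² = 144/35
  k=0: +1/(0!×1!×2!×1!×0!×2!) = 1/4
  k=1: −1/(1!×0!×1!×0!×1!×3!) = -1/6
Σ = 1/12  ⇒  CG² = 144/35×1/12² = 1/35
CG = +√(1/35) = +0.169031

+0.169031  (= +√(1/35))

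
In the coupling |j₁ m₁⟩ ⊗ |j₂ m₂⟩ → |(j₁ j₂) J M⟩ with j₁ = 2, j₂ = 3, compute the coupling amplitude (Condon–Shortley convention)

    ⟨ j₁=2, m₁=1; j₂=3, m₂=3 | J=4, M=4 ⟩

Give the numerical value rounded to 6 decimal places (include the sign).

triangle: 1!*3!*5!/10! = 720/3628800
(j±m)!: 3!*1!*6!*0!*8!*0! = 174182400
prefactor² = (2J+1)*Δ*N² = 311040
  k=1: −1/(1!*0!*0!*5!*3!*0!) = -1/720
Σ = -1/720  ⇒  CG² = 311040*(-1/720)² = 3/5
CG = −√(3/5) = -0.774597

−√(3/5) ≈ -0.774597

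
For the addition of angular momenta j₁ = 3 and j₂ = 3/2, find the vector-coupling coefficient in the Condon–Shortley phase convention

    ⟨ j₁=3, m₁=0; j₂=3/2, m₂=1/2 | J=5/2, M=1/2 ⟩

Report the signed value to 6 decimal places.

√[6·2!4!1!/8! · 3!3!2!1!3!2!] = √(216/35)
  +(−1)^1/∏(1,1,2,1,2,0)! = -1/4  (running -1/4)
  +(−1)^2/∏(2,0,1,0,3,1)! = 1/12  (running -1/6)
⟨..|..⟩ = √(216/35)·(-1/6) = -0.414039

-0.414039  (= −√(6/35))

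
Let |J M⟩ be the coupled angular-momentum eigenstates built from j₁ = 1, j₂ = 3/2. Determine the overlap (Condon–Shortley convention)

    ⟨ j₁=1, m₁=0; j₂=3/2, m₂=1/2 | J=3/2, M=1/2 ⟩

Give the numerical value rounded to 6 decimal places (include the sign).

-0.258199

j₁+j₂−J=1  J+j₁−j₂=1  J−j₁+j₂=2  j₁+j₂+J+1=5
(j₁±m₁, j₂±m₂, J±M) = (1,1,2,1,2,1)
P² = 4/15
sum k=0..1:
  [0] +1/2 = 1/2
  [1] −1/1 = -1
S = -1/2
C² = P²·S² = 1/15 ; C = -0.258199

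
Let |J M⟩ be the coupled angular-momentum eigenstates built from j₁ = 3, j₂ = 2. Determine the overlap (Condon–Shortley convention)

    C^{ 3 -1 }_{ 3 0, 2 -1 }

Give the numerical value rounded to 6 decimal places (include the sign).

triangle: 2!*4!*2!/9! = 96/362880
(j±m)!: 3!*3!*1!*3!*2!*4! = 10368
prefactor² = (2J+1)*Δ*N² = 96/5
  k=0: +1/(0!*2!*3!*1!*1!*1!) = 1/12
  k=1: −1/(1!*1!*2!*0!*2!*2!) = -1/8
Σ = -1/24  ⇒  CG² = 96/5*(-1/24)² = 1/30
CG = −√(1/30) = -0.182574

−√(1/30) ≈ -0.182574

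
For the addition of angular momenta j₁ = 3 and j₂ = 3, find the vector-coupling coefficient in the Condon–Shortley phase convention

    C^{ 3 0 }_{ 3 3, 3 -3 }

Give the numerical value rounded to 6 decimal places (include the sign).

+√(1/6) ≈ +0.408248

√[7·3!3!3!/10! · 6!0!0!6!3!3!] = √(7776)
  +(−1)^0/∏(0,3,0,0,3,3)! = 1/216  (running 1/216)
⟨..|..⟩ = √(7776)·(1/216) = +0.408248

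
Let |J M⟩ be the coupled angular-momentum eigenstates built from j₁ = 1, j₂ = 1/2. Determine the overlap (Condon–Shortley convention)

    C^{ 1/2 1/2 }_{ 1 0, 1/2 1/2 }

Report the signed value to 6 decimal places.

−√(1/3) ≈ -0.577350

j₁+j₂−J=1  J+j₁−j₂=1  J−j₁+j₂=0  j₁+j₂+J+1=3
(j₁±m₁, j₂±m₂, J±M) = (1,1,1,0,1,0)
P² = 1/3
sum k=1..1:
  [1] −1/1 = -1
S = -1
C² = P²·S² = 1/3 ; C = -0.577350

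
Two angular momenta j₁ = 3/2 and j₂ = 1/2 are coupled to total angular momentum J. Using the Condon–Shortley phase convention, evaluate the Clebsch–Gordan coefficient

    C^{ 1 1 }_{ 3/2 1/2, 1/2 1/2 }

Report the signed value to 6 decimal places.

√[3·1!2!0!/4! · 2!1!1!0!2!0!] = √(1)
  +(−1)^1/∏(1,0,0,0,2,0)! = -1/2  (running -1/2)
⟨..|..⟩ = √(1)·(-1/2) = -0.500000

−√(1/4) = -0.500000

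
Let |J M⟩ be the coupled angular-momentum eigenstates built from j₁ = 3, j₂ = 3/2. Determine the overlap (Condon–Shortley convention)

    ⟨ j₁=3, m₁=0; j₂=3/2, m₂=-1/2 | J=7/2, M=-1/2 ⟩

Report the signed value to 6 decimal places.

+√(2/21) = +0.308607

√[8·1!5!2!/9! · 3!3!1!2!3!4!] = √(384/7)
  +(−1)^0/∏(0,1,3,1,2,1)! = 1/12  (running 1/12)
  +(−1)^1/∏(1,0,2,0,3,2)! = -1/24  (running 1/24)
⟨..|..⟩ = √(384/7)·(1/24) = +0.308607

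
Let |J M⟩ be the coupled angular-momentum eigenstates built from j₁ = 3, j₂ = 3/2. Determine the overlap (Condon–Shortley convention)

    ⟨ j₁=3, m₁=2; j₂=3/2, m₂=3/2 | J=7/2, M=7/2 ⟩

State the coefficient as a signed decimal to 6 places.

-0.577350  (= −√(1/3))

triangle: 1!*5!*2!/9! = 240/362880
(j±m)!: 5!*1!*3!*0!*7!*0! = 3628800
prefactor² = (2J+1)*Δ*N² = 19200
  k=1: −1/(1!*0!*0!*2!*5!*0!) = -1/240
Σ = -1/240  ⇒  CG² = 19200*(-1/240)² = 1/3
CG = −√(1/3) = -0.577350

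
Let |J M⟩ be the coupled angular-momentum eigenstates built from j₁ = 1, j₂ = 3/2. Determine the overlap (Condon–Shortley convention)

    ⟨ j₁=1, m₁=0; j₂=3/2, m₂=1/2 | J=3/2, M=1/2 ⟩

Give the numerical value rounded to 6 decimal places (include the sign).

j₁+j₂−J=1  J+j₁−j₂=1  J−j₁+j₂=2  j₁+j₂+J+1=5
(j₁±m₁, j₂±m₂, J±M) = (1,1,2,1,2,1)
P² = 4/15
sum k=0..1:
  [0] +1/2 = 1/2
  [1] −1/1 = -1
S = -1/2
C² = P²·S² = 1/15 ; C = -0.258199

-0.258199  (= −√(1/15))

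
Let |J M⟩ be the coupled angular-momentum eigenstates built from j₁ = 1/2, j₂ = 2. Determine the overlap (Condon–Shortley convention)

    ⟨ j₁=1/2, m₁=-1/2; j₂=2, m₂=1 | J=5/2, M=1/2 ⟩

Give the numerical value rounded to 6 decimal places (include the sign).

+0.632456  (= +√(2/5))

j₁+j₂−J=0  J+j₁−j₂=1  J−j₁+j₂=4  j₁+j₂+J+1=6
(j₁±m₁, j₂±m₂, J±M) = (0,1,3,1,3,2)
P² = 72/5
sum k=0..0:
  [0] +1/6 = 1/6
S = 1/6
C² = P²·S² = 2/5 ; C = +0.632456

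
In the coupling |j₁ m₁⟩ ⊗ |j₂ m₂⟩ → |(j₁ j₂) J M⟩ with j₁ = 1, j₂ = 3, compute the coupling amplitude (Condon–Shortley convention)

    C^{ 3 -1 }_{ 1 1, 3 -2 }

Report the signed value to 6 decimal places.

+√(5/12) = +0.645497

j₁+j₂−J=1  J+j₁−j₂=1  J−j₁+j₂=5  j₁+j₂+J+1=8
(j₁±m₁, j₂±m₂, J±M) = (2,0,1,5,2,4)
P² = 240
sum k=0..0:
  [0] +1/24 = 1/24
S = 1/24
C² = P²·S² = 5/12 ; C = +0.645497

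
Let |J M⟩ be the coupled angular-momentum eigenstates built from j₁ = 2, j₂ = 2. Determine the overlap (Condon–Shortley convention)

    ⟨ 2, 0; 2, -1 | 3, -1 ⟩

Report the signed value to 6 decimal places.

+0.447214  (= +√(1/5))

j₁+j₂−J=1  J+j₁−j₂=3  J−j₁+j₂=3  j₁+j₂+J+1=8
(j₁±m₁, j₂±m₂, J±M) = (2,2,1,3,2,4)
P² = 36/5
sum k=0..1:
  [0] +1/4 = 1/4
  [1] −1/12 = -1/12
S = 1/6
C² = P²·S² = 1/5 ; C = +0.447214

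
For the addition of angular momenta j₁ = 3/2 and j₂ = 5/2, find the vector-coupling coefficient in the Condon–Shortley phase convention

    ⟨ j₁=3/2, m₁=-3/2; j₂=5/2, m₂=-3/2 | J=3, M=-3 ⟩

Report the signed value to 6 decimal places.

√[7·1!2!4!/8! · 0!3!1!4!0!6!] = √(864)
  +(−1)^1/∏(1,0,2,0,0,4)! = -1/48  (running -1/48)
⟨..|..⟩ = √(864)·(-1/48) = -0.612372

-0.612372  (= −√(3/8))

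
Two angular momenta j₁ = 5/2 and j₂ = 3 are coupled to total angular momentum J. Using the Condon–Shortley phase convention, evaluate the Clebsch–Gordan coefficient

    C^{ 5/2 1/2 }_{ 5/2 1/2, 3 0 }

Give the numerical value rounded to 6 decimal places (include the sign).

−√(8/105) = -0.276026

√[6·3!2!3!/9! · 3!2!3!3!3!2!] = √(216/35)
  +(−1)^0/∏(0,3,2,3,0,0)! = 1/72  (running 1/72)
  +(−1)^1/∏(1,2,1,2,1,1)! = -1/4  (running -17/72)
  +(−1)^2/∏(2,1,0,1,2,2)! = 1/8  (running -1/9)
⟨..|..⟩ = √(216/35)·(-1/9) = -0.276026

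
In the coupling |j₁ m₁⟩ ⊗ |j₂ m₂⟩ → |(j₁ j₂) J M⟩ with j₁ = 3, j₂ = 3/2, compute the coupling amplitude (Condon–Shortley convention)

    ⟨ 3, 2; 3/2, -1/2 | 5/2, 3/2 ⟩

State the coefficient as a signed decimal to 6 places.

triangle: 2!×4!×1!/8! = 48/40320
(j±m)!: 5!×1!×1!×2!×4!×1! = 5760
prefactor² = (2J+1)×Δ×N² = 288/7
  k=0: +1/(0!×2!×1!×1!×3!×0!) = 1/12
  k=1: −1/(1!×1!×0!×0!×4!×1!) = -1/24
Σ = 1/24  ⇒  CG² = 288/7×1/24² = 1/14
CG = +√(1/14) = +0.267261

+0.267261  (= +√(1/14))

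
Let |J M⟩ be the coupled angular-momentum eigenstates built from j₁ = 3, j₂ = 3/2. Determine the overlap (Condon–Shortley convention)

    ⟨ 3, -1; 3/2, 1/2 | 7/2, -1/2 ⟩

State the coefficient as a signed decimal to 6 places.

triangle: 1!·5!·2!/9! = 240/362880
(j±m)!: 2!·4!·2!·1!·3!·4! = 13824
prefactor² = (2J+1)·Δ·N² = 512/7
  k=0: +1/(0!·1!·4!·2!·1!·0!) = 1/48
  k=1: −1/(1!·0!·3!·1!·2!·1!) = -1/12
Σ = -1/16  ⇒  CG² = 512/7·(-1/16)² = 2/7
CG = −√(2/7) = -0.534522

−√(2/7) = -0.534522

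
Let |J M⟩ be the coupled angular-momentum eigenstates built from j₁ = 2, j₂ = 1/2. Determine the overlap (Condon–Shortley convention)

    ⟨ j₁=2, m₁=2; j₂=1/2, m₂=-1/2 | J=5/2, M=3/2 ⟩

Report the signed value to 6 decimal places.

triangle: 0!×4!×1!/6! = 24/720
(j±m)!: 4!×0!×0!×1!×4!×1! = 576
prefactor² = (2J+1)×Δ×N² = 576/5
  k=0: +1/(0!×0!×0!×0!×4!×1!) = 1/24
Σ = 1/24  ⇒  CG² = 576/5×1/24² = 1/5
CG = +√(1/5) = +0.447214

+√(1/5) ≈ +0.447214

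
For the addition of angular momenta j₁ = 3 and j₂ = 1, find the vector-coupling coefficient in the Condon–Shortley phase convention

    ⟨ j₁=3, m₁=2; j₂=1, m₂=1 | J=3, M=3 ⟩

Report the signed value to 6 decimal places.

-0.500000

√[7·1!5!1!/8! · 5!1!2!0!6!0!] = √(3600)
  +(−1)^1/∏(1,0,0,1,5,0)! = -1/120  (running -1/120)
⟨..|..⟩ = √(3600)·(-1/120) = -0.500000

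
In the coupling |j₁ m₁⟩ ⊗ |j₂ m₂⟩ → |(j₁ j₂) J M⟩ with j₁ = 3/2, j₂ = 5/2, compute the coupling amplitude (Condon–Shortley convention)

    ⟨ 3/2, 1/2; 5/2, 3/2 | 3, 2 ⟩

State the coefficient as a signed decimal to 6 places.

√[7·1!2!4!/8! · 2!1!4!1!5!1!] = √(48)
  +(−1)^0/∏(0,1,1,4,1,0)! = 1/24  (running 1/24)
  +(−1)^1/∏(1,0,0,3,2,1)! = -1/12  (running -1/24)
⟨..|..⟩ = √(48)·(-1/24) = -0.288675

-0.288675  (= −√(1/12))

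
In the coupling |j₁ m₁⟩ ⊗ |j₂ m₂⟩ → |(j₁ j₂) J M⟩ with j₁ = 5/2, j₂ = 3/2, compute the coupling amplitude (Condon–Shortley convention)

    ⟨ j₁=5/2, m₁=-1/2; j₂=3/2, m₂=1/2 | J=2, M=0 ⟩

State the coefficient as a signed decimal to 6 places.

-0.267261

triangle: 2!·3!·1!/7! = 12/5040
(j±m)!: 2!·3!·2!·1!·2!·2! = 96
prefactor² = (2J+1)·Δ·N² = 8/7
  k=1: −1/(1!·1!·2!·1!·1!·0!) = -1/2
  k=2: +1/(2!·0!·1!·0!·2!·1!) = 1/4
Σ = -1/4  ⇒  CG² = 8/7·(-1/4)² = 1/14
CG = −√(1/14) = -0.267261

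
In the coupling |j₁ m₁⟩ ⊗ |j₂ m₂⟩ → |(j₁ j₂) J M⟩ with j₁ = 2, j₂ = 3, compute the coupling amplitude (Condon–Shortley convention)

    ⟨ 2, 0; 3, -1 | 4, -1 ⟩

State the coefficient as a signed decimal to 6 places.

+0.327327  (= +√(3/28))

triangle: 1!·3!·5!/10! = 720/3628800
(j±m)!: 2!·2!·2!·4!·3!·5! = 138240
prefactor² = (2J+1)·Δ·N² = 1728/7
  k=0: +1/(0!·1!·2!·2!·1!·3!) = 1/24
  k=1: −1/(1!·0!·1!·1!·2!·4!) = -1/48
Σ = 1/48  ⇒  CG² = 1728/7·1/48² = 3/28
CG = +√(3/28) = +0.327327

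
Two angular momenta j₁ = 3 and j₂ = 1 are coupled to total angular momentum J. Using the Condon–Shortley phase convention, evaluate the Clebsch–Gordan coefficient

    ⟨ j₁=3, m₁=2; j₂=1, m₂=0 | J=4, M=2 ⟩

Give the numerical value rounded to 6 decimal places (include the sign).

+√(3/7) = +0.654654

√[9·0!6!2!/9! · 5!1!1!1!6!2!] = √(43200/7)
  +(−1)^0/∏(0,0,1,1,5,1)! = 1/120  (running 1/120)
⟨..|..⟩ = √(43200/7)·(1/120) = +0.654654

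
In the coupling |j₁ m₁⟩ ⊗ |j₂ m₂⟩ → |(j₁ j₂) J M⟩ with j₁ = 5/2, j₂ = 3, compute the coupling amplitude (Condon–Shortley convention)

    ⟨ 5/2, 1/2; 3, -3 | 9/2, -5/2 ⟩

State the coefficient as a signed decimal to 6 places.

√[10·1!4!5!/11! · 3!2!0!6!2!7!] = √(691200/11)
  +(−1)^0/∏(0,1,2,0,2,5)! = 1/480  (running 1/480)
⟨..|..⟩ = √(691200/11)·(1/480) = +0.522233

+√(3/11) = +0.522233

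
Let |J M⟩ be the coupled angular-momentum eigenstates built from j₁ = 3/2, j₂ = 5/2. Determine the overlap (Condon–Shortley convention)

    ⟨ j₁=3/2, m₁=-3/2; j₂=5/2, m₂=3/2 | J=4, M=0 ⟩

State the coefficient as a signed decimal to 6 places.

√[9·0!3!5!/9! · 0!3!4!1!4!4!] = √(10368/7)
  +(−1)^0/∏(0,0,3,4,0,1)! = 1/144  (running 1/144)
⟨..|..⟩ = √(10368/7)·(1/144) = +0.267261

+√(1/14) = +0.267261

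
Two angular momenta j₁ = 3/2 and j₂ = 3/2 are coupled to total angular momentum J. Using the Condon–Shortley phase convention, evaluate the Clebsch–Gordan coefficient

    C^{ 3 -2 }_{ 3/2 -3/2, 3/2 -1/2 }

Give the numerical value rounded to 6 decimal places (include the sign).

+0.707107

j₁+j₂−J=0  J+j₁−j₂=3  J−j₁+j₂=3  j₁+j₂+J+1=7
(j₁±m₁, j₂±m₂, J±M) = (0,3,1,2,1,5)
P² = 72
sum k=0..0:
  [0] +1/12 = 1/12
S = 1/12
C² = P²·S² = 1/2 ; C = +0.707107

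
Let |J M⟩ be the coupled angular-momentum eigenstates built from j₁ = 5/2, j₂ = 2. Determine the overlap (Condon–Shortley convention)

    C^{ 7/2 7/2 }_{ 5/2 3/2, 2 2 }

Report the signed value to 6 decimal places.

-0.666667  (= −√(4/9))

j₁+j₂−J=1  J+j₁−j₂=4  J−j₁+j₂=3  j₁+j₂+J+1=9
(j₁±m₁, j₂±m₂, J±M) = (4,1,4,0,7,0)
P² = 9216
sum k=1..1:
  [1] −1/144 = -1/144
S = -1/144
C² = P²·S² = 4/9 ; C = -0.666667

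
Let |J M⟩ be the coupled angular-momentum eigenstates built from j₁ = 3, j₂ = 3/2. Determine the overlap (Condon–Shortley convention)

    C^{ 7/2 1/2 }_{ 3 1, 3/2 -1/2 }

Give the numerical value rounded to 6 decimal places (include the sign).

√[8·1!5!2!/9! · 4!2!1!2!4!3!] = √(512/7)
  +(−1)^0/∏(0,1,2,1,3,1)! = 1/12  (running 1/12)
  +(−1)^1/∏(1,0,1,0,4,2)! = -1/48  (running 1/16)
⟨..|..⟩ = √(512/7)·(1/16) = +0.534522

+√(2/7) ≈ +0.534522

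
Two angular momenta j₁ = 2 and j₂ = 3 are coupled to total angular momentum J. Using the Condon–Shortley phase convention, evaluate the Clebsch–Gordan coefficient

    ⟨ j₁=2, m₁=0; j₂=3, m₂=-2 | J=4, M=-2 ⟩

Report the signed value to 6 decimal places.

+0.585540

√[9·1!3!5!/10! · 2!2!1!5!2!6!] = √(8640/7)
  +(−1)^0/∏(0,1,2,1,1,4)! = 1/48  (running 1/48)
  +(−1)^1/∏(1,0,1,0,2,5)! = -1/240  (running 1/60)
⟨..|..⟩ = √(8640/7)·(1/60) = +0.585540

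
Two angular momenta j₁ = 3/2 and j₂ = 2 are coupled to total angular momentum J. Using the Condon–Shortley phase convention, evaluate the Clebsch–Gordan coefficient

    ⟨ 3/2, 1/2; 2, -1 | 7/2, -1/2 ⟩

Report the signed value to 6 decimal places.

j₁+j₂−J=0  J+j₁−j₂=3  J−j₁+j₂=4  j₁+j₂+J+1=8
(j₁±m₁, j₂±m₂, J±M) = (2,1,1,3,3,4)
P² = 1728/35
sum k=0..0:
  [0] +1/12 = 1/12
S = 1/12
C² = P²·S² = 12/35 ; C = +0.585540

+0.585540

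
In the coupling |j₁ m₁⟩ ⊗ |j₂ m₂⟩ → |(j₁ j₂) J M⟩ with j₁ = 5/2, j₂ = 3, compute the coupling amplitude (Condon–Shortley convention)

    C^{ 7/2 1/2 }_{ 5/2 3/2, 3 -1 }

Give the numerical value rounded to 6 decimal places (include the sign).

+0.356348  (= +√(8/63))

triangle: 2!·3!·4!/10! = 288/3628800
(j±m)!: 4!·1!·2!·4!·4!·3! = 165888
prefactor² = (2J+1)·Δ·N² = 18432/175
  k=0: +1/(0!·2!·1!·2!·2!·2!) = 1/16
  k=1: −1/(1!·1!·0!·1!·3!·3!) = -1/36
Σ = 5/144  ⇒  CG² = 18432/175·5/144² = 8/63
CG = +√(8/63) = +0.356348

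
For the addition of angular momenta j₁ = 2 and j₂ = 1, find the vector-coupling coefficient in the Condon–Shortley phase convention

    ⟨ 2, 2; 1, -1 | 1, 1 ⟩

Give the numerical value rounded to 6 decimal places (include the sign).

triangle: 2!*2!*0!/5! = 4/120
(j±m)!: 4!*0!*0!*2!*2!*0! = 96
prefactor² = (2J+1)*Δ*N² = 48/5
  k=0: +1/(0!*2!*0!*0!*2!*0!) = 1/4
Σ = 1/4  ⇒  CG² = 48/5*1/4² = 3/5
CG = +√(3/5) = +0.774597

+0.774597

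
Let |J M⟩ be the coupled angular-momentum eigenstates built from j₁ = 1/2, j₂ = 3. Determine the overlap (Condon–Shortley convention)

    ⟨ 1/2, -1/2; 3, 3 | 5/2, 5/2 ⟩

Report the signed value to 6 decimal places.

triangle: 1!×0!×5!/7! = 120/5040
(j±m)!: 0!×1!×6!×0!×5!×0! = 86400
prefactor² = (2J+1)×Δ×N² = 86400/7
  k=1: −1/(1!×0!×0!×5!×0!×0!) = -1/120
Σ = -1/120  ⇒  CG² = 86400/7×(-1/120)² = 6/7
CG = −√(6/7) = -0.925820

-0.925820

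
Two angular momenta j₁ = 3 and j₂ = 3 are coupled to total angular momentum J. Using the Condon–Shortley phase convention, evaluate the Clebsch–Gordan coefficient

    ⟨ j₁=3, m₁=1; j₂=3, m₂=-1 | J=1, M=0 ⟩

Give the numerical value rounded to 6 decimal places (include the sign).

√[3·5!1!1!/8! · 4!2!2!4!1!1!] = √(144/7)
  +(−1)^1/∏(1,4,1,1,0,0)! = -1/24  (running -1/24)
  +(−1)^2/∏(2,3,0,0,1,1)! = 1/12  (running 1/24)
⟨..|..⟩ = √(144/7)·(1/24) = +0.188982

+0.188982  (= +√(1/28))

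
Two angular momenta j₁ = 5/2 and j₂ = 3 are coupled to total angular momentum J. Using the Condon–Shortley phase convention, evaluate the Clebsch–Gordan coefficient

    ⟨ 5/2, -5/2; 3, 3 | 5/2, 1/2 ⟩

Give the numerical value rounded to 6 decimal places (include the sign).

√[6·3!2!3!/9! · 0!5!6!0!3!2!] = √(8640/7)
  +(−1)^3/∏(3,0,2,3,0,0)! = -1/72  (running -1/72)
⟨..|..⟩ = √(8640/7)·(-1/72) = -0.487950

-0.487950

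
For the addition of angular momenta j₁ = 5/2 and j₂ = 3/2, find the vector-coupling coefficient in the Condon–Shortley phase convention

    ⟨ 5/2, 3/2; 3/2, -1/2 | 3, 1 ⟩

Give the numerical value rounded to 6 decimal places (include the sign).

√[7·1!4!2!/8! · 4!1!1!2!4!2!] = √(96/5)
  +(−1)^0/∏(0,1,1,1,3,1)! = 1/6  (running 1/6)
  +(−1)^1/∏(1,0,0,0,4,2)! = -1/48  (running 7/48)
⟨..|..⟩ = √(96/5)·(7/48) = +0.639010

+√(49/120) ≈ +0.639010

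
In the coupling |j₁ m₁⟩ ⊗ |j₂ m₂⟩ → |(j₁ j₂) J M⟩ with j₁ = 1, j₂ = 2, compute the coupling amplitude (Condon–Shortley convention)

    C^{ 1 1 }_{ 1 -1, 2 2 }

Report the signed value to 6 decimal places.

+0.774597  (= +√(3/5))

triangle: 2!·0!·2!/5! = 4/120
(j±m)!: 0!·2!·4!·0!·2!·0! = 96
prefactor² = (2J+1)·Δ·N² = 48/5
  k=2: +1/(2!·0!·0!·2!·0!·0!) = 1/4
Σ = 1/4  ⇒  CG² = 48/5·1/4² = 3/5
CG = +√(3/5) = +0.774597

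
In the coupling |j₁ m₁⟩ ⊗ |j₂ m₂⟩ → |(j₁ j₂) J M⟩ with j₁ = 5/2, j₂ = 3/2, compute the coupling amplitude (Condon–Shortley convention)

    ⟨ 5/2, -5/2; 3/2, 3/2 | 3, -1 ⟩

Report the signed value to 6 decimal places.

-0.353553  (= −√(1/8))

√[7·1!4!2!/8! · 0!5!3!0!2!4!] = √(288)
  +(−1)^1/∏(1,0,4,2,0,0)! = -1/48  (running -1/48)
⟨..|..⟩ = √(288)·(-1/48) = -0.353553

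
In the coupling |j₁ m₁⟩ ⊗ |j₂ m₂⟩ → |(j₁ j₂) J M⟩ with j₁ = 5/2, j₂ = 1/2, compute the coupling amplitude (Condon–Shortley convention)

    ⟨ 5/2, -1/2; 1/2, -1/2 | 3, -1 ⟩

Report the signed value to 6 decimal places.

+√(2/3) ≈ +0.816497

j₁+j₂−J=0  J+j₁−j₂=5  J−j₁+j₂=1  j₁+j₂+J+1=7
(j₁±m₁, j₂±m₂, J±M) = (2,3,0,1,2,4)
P² = 96
sum k=0..0:
  [0] +1/12 = 1/12
S = 1/12
C² = P²·S² = 2/3 ; C = +0.816497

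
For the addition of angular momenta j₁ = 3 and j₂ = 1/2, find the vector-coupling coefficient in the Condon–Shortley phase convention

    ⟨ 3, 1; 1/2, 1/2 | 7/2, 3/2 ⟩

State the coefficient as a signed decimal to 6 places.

+0.845154  (= +√(5/7))

triangle: 0!*6!*1!/8! = 720/40320
(j±m)!: 4!*2!*1!*0!*5!*2! = 11520
prefactor² = (2J+1)*Δ*N² = 11520/7
  k=0: +1/(0!*0!*2!*1!*4!*0!) = 1/48
Σ = 1/48  ⇒  CG² = 11520/7*1/48² = 5/7
CG = +√(5/7) = +0.845154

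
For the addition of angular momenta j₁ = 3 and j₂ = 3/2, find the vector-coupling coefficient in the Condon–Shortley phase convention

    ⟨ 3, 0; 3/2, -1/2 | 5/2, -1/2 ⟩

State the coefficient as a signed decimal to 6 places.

j₁+j₂−J=2  J+j₁−j₂=4  J−j₁+j₂=1  j₁+j₂+J+1=8
(j₁±m₁, j₂±m₂, J±M) = (3,3,1,2,2,3)
P² = 216/35
sum k=0..1:
  [0] +1/12 = 1/12
  [1] −1/4 = -1/4
S = -1/6
C² = P²·S² = 6/35 ; C = -0.414039

−√(6/35) = -0.414039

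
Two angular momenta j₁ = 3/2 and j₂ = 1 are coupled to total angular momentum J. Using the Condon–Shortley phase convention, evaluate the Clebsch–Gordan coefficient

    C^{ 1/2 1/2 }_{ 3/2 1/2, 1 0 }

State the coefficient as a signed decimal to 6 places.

triangle: 2!·1!·0!/4! = 2/24
(j±m)!: 2!·1!·1!·1!·1!·0! = 2
prefactor² = (2J+1)·Δ·N² = 1/3
  k=1: −1/(1!·1!·0!·0!·1!·0!) = -1
Σ = -1  ⇒  CG² = 1/3·(-1)² = 1/3
CG = −√(1/3) = -0.577350

−√(1/3) = -0.577350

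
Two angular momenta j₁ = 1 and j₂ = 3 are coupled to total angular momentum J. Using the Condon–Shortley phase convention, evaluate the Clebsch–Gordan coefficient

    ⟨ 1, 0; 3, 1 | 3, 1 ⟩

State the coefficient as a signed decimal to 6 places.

triangle: 1!*1!*5!/8! = 120/40320
(j±m)!: 1!*1!*4!*2!*4!*2! = 2304
prefactor² = (2J+1)*Δ*N² = 48
  k=0: +1/(0!*1!*1!*4!*0!*1!) = 1/24
  k=1: −1/(1!*0!*0!*3!*1!*2!) = -1/12
Σ = -1/24  ⇒  CG² = 48*(-1/24)² = 1/12
CG = −√(1/12) = -0.288675

-0.288675  (= −√(1/12))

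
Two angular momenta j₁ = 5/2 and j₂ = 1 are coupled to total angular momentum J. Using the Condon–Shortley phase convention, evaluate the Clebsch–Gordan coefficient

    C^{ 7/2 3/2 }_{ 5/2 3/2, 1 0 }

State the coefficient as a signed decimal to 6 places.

triangle: 0!×5!×2!/8! = 240/40320
(j±m)!: 4!×1!×1!×1!×5!×2! = 5760
prefactor² = (2J+1)×Δ×N² = 1920/7
  k=0: +1/(0!×0!×1!×1!×4!×1!) = 1/24
Σ = 1/24  ⇒  CG² = 1920/7×1/24² = 10/21
CG = +√(10/21) = +0.690066

+0.690066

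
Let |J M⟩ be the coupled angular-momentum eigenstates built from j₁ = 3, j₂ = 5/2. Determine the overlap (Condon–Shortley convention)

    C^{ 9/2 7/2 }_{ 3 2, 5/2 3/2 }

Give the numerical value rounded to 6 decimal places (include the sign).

j₁+j₂−J=1  J+j₁−j₂=5  J−j₁+j₂=4  j₁+j₂+J+1=11
(j₁±m₁, j₂±m₂, J±M) = (5,1,4,1,8,1)
P² = 921600/11
sum k=0..1:
  [0] +1/576 = 1/576
  [1] −1/720 = -1/720
S = 1/2880
C² = P²·S² = 1/99 ; C = +0.100504

+√(1/99) ≈ +0.100504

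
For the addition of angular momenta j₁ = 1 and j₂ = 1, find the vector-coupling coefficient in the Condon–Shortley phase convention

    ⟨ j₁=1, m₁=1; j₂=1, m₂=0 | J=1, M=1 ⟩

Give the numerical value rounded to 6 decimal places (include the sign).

+0.707107

j₁+j₂−J=1  J+j₁−j₂=1  J−j₁+j₂=1  j₁+j₂+J+1=4
(j₁±m₁, j₂±m₂, J±M) = (2,0,1,1,2,0)
P² = 1/2
sum k=0..0:
  [0] +1/1 = 1
S = 1
C² = P²·S² = 1/2 ; C = +0.707107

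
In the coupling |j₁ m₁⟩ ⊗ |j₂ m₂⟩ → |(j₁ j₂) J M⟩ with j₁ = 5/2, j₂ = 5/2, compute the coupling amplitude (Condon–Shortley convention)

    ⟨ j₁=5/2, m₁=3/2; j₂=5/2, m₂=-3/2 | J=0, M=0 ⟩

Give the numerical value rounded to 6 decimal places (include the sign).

triangle: 5!·0!·0!/6! = 120/720
(j±m)!: 4!·1!·1!·4!·0!·0! = 576
prefactor² = (2J+1)·Δ·N² = 96
  k=1: −1/(1!·4!·0!·0!·0!·0!) = -1/24
Σ = -1/24  ⇒  CG² = 96·(-1/24)² = 1/6
CG = −√(1/6) = -0.408248

−√(1/6) = -0.408248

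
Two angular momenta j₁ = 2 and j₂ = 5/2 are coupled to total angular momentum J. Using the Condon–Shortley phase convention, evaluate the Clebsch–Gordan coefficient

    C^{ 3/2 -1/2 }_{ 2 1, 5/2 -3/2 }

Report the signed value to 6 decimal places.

-0.138013  (= −√(2/105))

triangle: 3!·1!·2!/7! = 12/5040
(j±m)!: 3!·1!·1!·4!·1!·2! = 288
prefactor² = (2J+1)·Δ·N² = 96/35
  k=0: +1/(0!·3!·1!·1!·0!·1!) = 1/6
  k=1: −1/(1!·2!·0!·0!·1!·2!) = -1/4
Σ = -1/12  ⇒  CG² = 96/35·(-1/12)² = 2/105
CG = −√(2/105) = -0.138013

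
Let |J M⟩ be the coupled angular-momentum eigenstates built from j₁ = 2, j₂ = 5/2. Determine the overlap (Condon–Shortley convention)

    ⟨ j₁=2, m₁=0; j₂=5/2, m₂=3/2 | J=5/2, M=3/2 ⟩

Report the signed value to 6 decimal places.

−√(1/70) = -0.119523

triangle: 2!·2!·3!/8! = 24/40320
(j±m)!: 2!·2!·4!·1!·4!·1! = 2304
prefactor² = (2J+1)·Δ·N² = 288/35
  k=1: −1/(1!·1!·1!·3!·1!·0!) = -1/6
  k=2: +1/(2!·0!·0!·2!·2!·1!) = 1/8
Σ = -1/24  ⇒  CG² = 288/35·(-1/24)² = 1/70
CG = −√(1/70) = -0.119523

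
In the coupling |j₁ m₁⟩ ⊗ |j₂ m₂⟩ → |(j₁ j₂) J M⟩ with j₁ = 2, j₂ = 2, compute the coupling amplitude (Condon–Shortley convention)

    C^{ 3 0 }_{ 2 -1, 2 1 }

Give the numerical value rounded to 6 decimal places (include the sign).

−√(2/5) = -0.632456

j₁+j₂−J=1  J+j₁−j₂=3  J−j₁+j₂=3  j₁+j₂+J+1=8
(j₁±m₁, j₂±m₂, J±M) = (1,3,3,1,3,3)
P² = 81/10
sum k=0..1:
  [0] +1/36 = 1/36
  [1] −1/4 = -1/4
S = -2/9
C² = P²·S² = 2/5 ; C = -0.632456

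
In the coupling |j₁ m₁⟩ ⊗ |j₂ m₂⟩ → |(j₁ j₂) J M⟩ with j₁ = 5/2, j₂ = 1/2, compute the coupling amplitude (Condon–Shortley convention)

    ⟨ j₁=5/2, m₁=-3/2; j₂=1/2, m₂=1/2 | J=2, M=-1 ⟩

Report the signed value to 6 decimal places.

j₁+j₂−J=1  J+j₁−j₂=4  J−j₁+j₂=0  j₁+j₂+J+1=6
(j₁±m₁, j₂±m₂, J±M) = (1,4,1,0,1,3)
P² = 24
sum k=1..1:
  [1] −1/6 = -1/6
S = -1/6
C² = P²·S² = 2/3 ; C = -0.816497

−√(2/3) = -0.816497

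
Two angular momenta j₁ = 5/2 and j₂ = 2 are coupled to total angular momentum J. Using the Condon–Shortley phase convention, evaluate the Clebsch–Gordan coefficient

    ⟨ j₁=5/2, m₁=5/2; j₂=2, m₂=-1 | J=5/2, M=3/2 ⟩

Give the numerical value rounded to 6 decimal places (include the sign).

+√(3/7) ≈ +0.654654

j₁+j₂−J=2  J+j₁−j₂=3  J−j₁+j₂=2  j₁+j₂+J+1=8
(j₁±m₁, j₂±m₂, J±M) = (5,0,1,3,4,1)
P² = 432/7
sum k=0..0:
  [0] +1/12 = 1/12
S = 1/12
C² = P²·S² = 3/7 ; C = +0.654654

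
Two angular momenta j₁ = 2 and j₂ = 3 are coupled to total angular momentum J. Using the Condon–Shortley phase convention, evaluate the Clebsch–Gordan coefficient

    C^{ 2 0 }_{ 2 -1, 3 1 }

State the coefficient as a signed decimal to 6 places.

triangle: 3!*1!*3!/8! = 36/40320
(j±m)!: 1!*3!*4!*2!*2!*2! = 1152
prefactor² = (2J+1)*Δ*N² = 36/7
  k=2: +1/(2!*1!*1!*2!*0!*1!) = 1/4
  k=3: −1/(3!*0!*0!*1!*1!*2!) = -1/12
Σ = 1/6  ⇒  CG² = 36/7*1/6² = 1/7
CG = +√(1/7) = +0.377964

+√(1/7) = +0.377964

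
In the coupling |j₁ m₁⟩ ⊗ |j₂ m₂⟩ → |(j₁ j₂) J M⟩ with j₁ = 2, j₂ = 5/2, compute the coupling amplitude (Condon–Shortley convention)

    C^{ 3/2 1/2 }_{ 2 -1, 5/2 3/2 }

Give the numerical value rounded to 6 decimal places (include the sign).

+√(2/105) = +0.138013

j₁+j₂−J=3  J+j₁−j₂=1  J−j₁+j₂=2  j₁+j₂+J+1=7
(j₁±m₁, j₂±m₂, J±M) = (1,3,4,1,2,1)
P² = 96/35
sum k=2..3:
  [2] +1/4 = 1/4
  [3] −1/6 = -1/6
S = 1/12
C² = P²·S² = 2/105 ; C = +0.138013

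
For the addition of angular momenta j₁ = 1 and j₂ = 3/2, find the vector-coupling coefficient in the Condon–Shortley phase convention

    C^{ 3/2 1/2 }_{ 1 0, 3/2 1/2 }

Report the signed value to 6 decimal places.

-0.258199  (= −√(1/15))

j₁+j₂−J=1  J+j₁−j₂=1  J−j₁+j₂=2  j₁+j₂+J+1=5
(j₁±m₁, j₂±m₂, J±M) = (1,1,2,1,2,1)
P² = 4/15
sum k=0..1:
  [0] +1/2 = 1/2
  [1] −1/1 = -1
S = -1/2
C² = P²·S² = 1/15 ; C = -0.258199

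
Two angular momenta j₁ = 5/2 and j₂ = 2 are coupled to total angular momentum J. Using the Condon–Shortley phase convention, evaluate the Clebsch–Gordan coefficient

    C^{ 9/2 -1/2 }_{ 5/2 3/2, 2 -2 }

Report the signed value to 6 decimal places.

j₁+j₂−J=0  J+j₁−j₂=5  J−j₁+j₂=4  j₁+j₂+J+1=10
(j₁±m₁, j₂±m₂, J±M) = (4,1,0,4,4,5)
P² = 92160/7
sum k=0..0:
  [0] +1/576 = 1/576
S = 1/576
C² = P²·S² = 5/126 ; C = +0.199205

+0.199205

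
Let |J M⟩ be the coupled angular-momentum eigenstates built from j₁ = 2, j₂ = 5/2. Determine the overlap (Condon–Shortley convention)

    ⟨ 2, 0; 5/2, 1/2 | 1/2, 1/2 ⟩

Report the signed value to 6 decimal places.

j₁+j₂−J=4  J+j₁−j₂=0  J−j₁+j₂=1  j₁+j₂+J+1=6
(j₁±m₁, j₂±m₂, J±M) = (2,2,3,2,1,0)
P² = 16/5
sum k=2..2:
  [2] +1/4 = 1/4
S = 1/4
C² = P²·S² = 1/5 ; C = +0.447214

+0.447214  (= +√(1/5))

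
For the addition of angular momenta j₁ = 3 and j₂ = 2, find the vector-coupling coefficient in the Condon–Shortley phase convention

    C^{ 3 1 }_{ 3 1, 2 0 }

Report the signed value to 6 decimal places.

-0.387298

triangle: 2!·4!·2!/9! = 96/362880
(j±m)!: 4!·2!·2!·2!·4!·2! = 9216
prefactor² = (2J+1)·Δ·N² = 256/15
  k=0: +1/(0!·2!·2!·2!·2!·0!) = 1/16
  k=1: −1/(1!·1!·1!·1!·3!·1!) = -1/6
  k=2: +1/(2!·0!·0!·0!·4!·2!) = 1/96
Σ = -3/32  ⇒  CG² = 256/15·(-3/32)² = 3/20
CG = −√(3/20) = -0.387298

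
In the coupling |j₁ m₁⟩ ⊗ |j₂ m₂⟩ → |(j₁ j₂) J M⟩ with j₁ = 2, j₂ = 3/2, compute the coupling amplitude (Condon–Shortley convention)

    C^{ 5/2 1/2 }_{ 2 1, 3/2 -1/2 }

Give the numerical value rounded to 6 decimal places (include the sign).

+√(5/14) ≈ +0.597614

√[6·1!3!2!/7! · 3!1!1!2!3!2!] = √(72/35)
  +(−1)^0/∏(0,1,1,1,2,1)! = 1/2  (running 1/2)
  +(−1)^1/∏(1,0,0,0,3,2)! = -1/12  (running 5/12)
⟨..|..⟩ = √(72/35)·(5/12) = +0.597614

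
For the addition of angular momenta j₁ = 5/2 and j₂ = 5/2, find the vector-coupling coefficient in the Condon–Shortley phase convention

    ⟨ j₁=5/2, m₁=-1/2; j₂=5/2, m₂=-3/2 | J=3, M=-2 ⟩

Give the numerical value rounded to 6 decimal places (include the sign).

j₁+j₂−J=2  J+j₁−j₂=3  J−j₁+j₂=3  j₁+j₂+J+1=9
(j₁±m₁, j₂±m₂, J±M) = (2,3,1,4,1,5)
P² = 48
sum k=0..1:
  [0] +1/24 = 1/24
  [1] −1/12 = -1/12
S = -1/24
C² = P²·S² = 1/12 ; C = -0.288675

−√(1/12) ≈ -0.288675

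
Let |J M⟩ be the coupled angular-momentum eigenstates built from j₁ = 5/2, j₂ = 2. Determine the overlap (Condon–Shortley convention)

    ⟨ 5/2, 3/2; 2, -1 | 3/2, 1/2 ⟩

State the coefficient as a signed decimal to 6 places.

−√(2/105) ≈ -0.138013

triangle: 3!×2!×1!/7! = 12/5040
(j±m)!: 4!×1!×1!×3!×2!×1! = 288
prefactor² = (2J+1)×Δ×N² = 96/35
  k=0: +1/(0!×3!×1!×1!×1!×0!) = 1/6
  k=1: −1/(1!×2!×0!×0!×2!×1!) = -1/4
Σ = -1/12  ⇒  CG² = 96/35×(-1/12)² = 2/105
CG = −√(2/105) = -0.138013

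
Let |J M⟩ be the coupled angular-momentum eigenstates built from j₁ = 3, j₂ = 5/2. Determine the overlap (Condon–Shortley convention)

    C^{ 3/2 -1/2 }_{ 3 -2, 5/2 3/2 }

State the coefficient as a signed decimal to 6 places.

j₁+j₂−J=4  J+j₁−j₂=2  J−j₁+j₂=1  j₁+j₂+J+1=8
(j₁±m₁, j₂±m₂, J±M) = (1,5,4,1,1,2)
P² = 192/7
sum k=3..4:
  [3] −1/12 = -1/12
  [4] +1/24 = 1/24
S = -1/24
C² = P²·S² = 1/21 ; C = -0.218218

-0.218218  (= −√(1/21))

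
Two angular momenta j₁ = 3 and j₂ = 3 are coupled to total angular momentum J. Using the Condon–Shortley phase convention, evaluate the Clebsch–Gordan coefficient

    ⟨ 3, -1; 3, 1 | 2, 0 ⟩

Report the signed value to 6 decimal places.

j₁+j₂−J=4  J+j₁−j₂=2  J−j₁+j₂=2  j₁+j₂+J+1=9
(j₁±m₁, j₂±m₂, J±M) = (2,4,4,2,2,2)
P² = 256/21
sum k=2..4:
  [2] +1/16 = 1/16
  [3] −1/6 = -1/6
  [4] +1/96 = 1/96
S = -3/32
C² = P²·S² = 3/28 ; C = -0.327327

−√(3/28) ≈ -0.327327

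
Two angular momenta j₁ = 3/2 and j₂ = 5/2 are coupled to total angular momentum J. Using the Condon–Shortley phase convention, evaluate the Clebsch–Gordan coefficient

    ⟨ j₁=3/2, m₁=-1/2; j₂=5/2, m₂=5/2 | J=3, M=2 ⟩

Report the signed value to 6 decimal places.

triangle: 1!×2!×4!/8! = 48/40320
(j±m)!: 1!×2!×5!×0!×5!×1! = 28800
prefactor² = (2J+1)×Δ×N² = 240
  k=1: −1/(1!×0!×1!×4!×1!×0!) = -1/24
Σ = -1/24  ⇒  CG² = 240×(-1/24)² = 5/12
CG = −√(5/12) = -0.645497

-0.645497  (= −√(5/12))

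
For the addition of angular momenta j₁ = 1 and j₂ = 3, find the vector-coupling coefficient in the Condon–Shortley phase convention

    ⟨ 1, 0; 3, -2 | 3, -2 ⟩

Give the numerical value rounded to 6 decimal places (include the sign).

triangle: 1!×1!×5!/8! = 120/40320
(j±m)!: 1!×1!×1!×5!×1!×5! = 14400
prefactor² = (2J+1)×Δ×N² = 300
  k=0: +1/(0!×1!×1!×1!×0!×4!) = 1/24
  k=1: −1/(1!×0!×0!×0!×1!×5!) = -1/120
Σ = 1/30  ⇒  CG² = 300×1/30² = 1/3
CG = +√(1/3) = +0.577350

+0.577350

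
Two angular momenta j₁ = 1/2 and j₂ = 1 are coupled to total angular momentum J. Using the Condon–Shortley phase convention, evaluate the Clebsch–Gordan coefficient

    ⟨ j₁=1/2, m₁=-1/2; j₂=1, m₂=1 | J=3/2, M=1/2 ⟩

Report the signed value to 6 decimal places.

+0.577350  (= +√(1/3))

j₁+j₂−J=0  J+j₁−j₂=1  J−j₁+j₂=2  j₁+j₂+J+1=4
(j₁±m₁, j₂±m₂, J±M) = (0,1,2,0,2,1)
P² = 4/3
sum k=0..0:
  [0] +1/2 = 1/2
S = 1/2
C² = P²·S² = 1/3 ; C = +0.577350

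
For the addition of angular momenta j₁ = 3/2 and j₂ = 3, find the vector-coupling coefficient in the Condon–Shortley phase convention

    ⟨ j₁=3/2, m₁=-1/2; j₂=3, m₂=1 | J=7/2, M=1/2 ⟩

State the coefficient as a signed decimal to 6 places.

−√(2/7) = -0.534522

j₁+j₂−J=1  J+j₁−j₂=2  J−j₁+j₂=5  j₁+j₂+J+1=9
(j₁±m₁, j₂±m₂, J±M) = (1,2,4,2,4,3)
P² = 512/7
sum k=0..1:
  [0] +1/48 = 1/48
  [1] −1/12 = -1/12
S = -1/16
C² = P²·S² = 2/7 ; C = -0.534522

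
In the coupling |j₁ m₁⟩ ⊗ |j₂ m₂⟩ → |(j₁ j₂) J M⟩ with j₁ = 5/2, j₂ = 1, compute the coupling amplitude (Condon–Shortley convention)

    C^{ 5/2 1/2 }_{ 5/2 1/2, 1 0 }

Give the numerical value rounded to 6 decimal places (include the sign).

triangle: 1!·4!·1!/7! = 24/5040
(j±m)!: 3!·2!·1!·1!·3!·2! = 144
prefactor² = (2J+1)·Δ·N² = 144/35
  k=0: +1/(0!·1!·2!·1!·2!·0!) = 1/4
  k=1: −1/(1!·0!·1!·0!·3!·1!) = -1/6
Σ = 1/12  ⇒  CG² = 144/35·1/12² = 1/35
CG = +√(1/35) = +0.169031

+0.169031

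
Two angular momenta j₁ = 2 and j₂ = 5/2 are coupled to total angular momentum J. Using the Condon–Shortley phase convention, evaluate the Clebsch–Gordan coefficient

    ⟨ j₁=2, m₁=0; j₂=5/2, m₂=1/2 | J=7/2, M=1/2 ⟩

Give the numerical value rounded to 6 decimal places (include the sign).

√[8·1!3!4!/9! · 2!2!3!2!4!3!] = √(768/35)
  +(−1)^0/∏(0,1,2,3,1,1)! = 1/12  (running 1/12)
  +(−1)^1/∏(1,0,1,2,2,2)! = -1/8  (running -1/24)
⟨..|..⟩ = √(768/35)·(-1/24) = -0.195180

-0.195180  (= −√(4/105))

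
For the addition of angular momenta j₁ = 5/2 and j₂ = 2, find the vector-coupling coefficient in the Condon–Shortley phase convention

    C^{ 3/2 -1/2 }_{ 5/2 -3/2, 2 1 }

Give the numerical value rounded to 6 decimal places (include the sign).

√[4·3!2!1!/7! · 1!4!3!1!1!2!] = √(96/35)
  +(−1)^2/∏(2,1,2,1,0,0)! = 1/4  (running 1/4)
  +(−1)^3/∏(3,0,1,0,1,1)! = -1/6  (running 1/12)
⟨..|..⟩ = √(96/35)·(1/12) = +0.138013

+√(2/105) = +0.138013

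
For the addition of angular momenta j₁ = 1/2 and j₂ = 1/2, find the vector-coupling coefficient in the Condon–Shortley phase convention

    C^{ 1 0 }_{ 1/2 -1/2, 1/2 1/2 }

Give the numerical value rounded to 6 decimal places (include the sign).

√[3·0!1!1!/3! · 0!1!1!0!1!1!] = √(1/2)
  +(−1)^0/∏(0,0,1,1,0,0)! = 1  (running 1)
⟨..|..⟩ = √(1/2)·(1) = +0.707107

+√(1/2) = +0.707107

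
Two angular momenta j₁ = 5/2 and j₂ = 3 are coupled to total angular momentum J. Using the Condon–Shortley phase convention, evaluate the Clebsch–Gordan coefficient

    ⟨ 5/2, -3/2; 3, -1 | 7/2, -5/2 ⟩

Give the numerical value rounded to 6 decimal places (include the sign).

√[8·2!3!4!/10! · 1!4!2!4!1!6!] = √(18432/35)
  +(−1)^1/∏(1,1,3,1,0,3)! = -1/36  (running -1/36)
  +(−1)^2/∏(2,0,2,0,1,4)! = 1/96  (running -5/288)
⟨..|..⟩ = √(18432/35)·(-5/288) = -0.398410

−√(10/63) = -0.398410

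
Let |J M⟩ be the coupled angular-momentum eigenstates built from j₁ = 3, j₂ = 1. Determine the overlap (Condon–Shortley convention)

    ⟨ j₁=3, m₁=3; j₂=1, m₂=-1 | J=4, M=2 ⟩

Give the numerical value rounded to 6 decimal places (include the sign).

triangle: 0!·6!·2!/9! = 1440/362880
(j±m)!: 6!·0!·0!·2!·6!·2! = 2073600
prefactor² = (2J+1)·Δ·N² = 518400/7
  k=0: +1/(0!·0!·0!·0!·6!·2!) = 1/1440
Σ = 1/1440  ⇒  CG² = 518400/7·1/1440² = 1/28
CG = +√(1/28) = +0.188982

+0.188982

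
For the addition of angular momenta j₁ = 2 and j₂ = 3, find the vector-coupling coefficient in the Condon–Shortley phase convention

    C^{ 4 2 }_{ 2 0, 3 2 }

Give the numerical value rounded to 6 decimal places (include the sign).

-0.585540  (= −√(12/35))

triangle: 1!*3!*5!/10! = 720/3628800
(j±m)!: 2!*2!*5!*1!*6!*2! = 691200
prefactor² = (2J+1)*Δ*N² = 8640/7
  k=0: +1/(0!*1!*2!*5!*1!*0!) = 1/240
  k=1: −1/(1!*0!*1!*4!*2!*1!) = -1/48
Σ = -1/60  ⇒  CG² = 8640/7*(-1/60)² = 12/35
CG = −√(12/35) = -0.585540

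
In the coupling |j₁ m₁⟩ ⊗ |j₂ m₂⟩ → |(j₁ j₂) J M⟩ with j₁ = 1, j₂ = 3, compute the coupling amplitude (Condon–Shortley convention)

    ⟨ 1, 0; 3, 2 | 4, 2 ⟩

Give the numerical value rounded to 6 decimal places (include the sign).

+0.654654

√[9·0!2!6!/9! · 1!1!5!1!6!2!] = √(43200/7)
  +(−1)^0/∏(0,0,1,5,1,1)! = 1/120  (running 1/120)
⟨..|..⟩ = √(43200/7)·(1/120) = +0.654654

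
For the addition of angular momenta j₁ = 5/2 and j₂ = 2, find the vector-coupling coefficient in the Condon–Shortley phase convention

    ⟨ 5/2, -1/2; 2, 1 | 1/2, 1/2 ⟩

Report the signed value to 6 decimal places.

j₁+j₂−J=4  J+j₁−j₂=1  J−j₁+j₂=0  j₁+j₂+J+1=6
(j₁±m₁, j₂±m₂, J±M) = (2,3,3,1,1,0)
P² = 24/5
sum k=3..3:
  [3] −1/6 = -1/6
S = -1/6
C² = P²·S² = 2/15 ; C = -0.365148

-0.365148  (= −√(2/15))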